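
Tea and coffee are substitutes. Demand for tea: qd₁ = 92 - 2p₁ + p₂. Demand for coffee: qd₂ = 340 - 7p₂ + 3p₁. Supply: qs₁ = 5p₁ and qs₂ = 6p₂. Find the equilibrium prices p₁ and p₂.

p₁ = 192/11, p₂ = 332/11

Market 1: 92 - 2p₁ + p₂ = 5p₁ → 7p₁ - p₂ = 92.
Market 2: 13p₂ - 3p₁ = 340.
Eliminating p₂: 13×(1) + 1×(2) gives 88p₁ = 1536, so p₁ = 192/11.
Back-substitute into (2): p₂ = (340 + 3×192/11) / 13 = 332/11.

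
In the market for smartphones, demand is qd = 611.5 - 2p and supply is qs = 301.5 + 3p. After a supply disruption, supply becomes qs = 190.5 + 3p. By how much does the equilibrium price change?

Original equilibrium: p* = 62, q* = 487.5.
New equilibrium: 611.5 - 2p = 190.5 + 3p, so 421 = 5p and p' = 84.2; q' = 611.5 − 2(84.2) = 443.1.
Change in price: 84.2 − 62 = 22.2.

Δp = 22.2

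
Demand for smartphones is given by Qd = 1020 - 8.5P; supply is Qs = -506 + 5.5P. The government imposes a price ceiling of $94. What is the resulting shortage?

Shortage = 210

Equilibrium price would be P* = 109, so the ceiling at 94 binds.
At P = 94: Qd = 1020 − 8.5(94) = 221, Qs = -506 + 5.5(94) = 11.
Shortage = 221 − 11 = 210.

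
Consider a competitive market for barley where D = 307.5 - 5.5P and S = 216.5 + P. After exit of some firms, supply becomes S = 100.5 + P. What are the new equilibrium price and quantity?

P' = 414/13, Q' = 3441/26

Original equilibrium: P* = 14, Q* = 230.5.
New equilibrium: 307.5 - 5.5P = 100.5 + P, so 207 = 6.5P and P' = 414/13; Q' = 307.5 − 5.5(414/13) = 3441/26.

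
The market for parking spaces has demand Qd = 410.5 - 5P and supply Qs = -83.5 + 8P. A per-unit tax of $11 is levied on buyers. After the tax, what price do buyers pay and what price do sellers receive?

Pre-tax equilibrium: P* = 38, Q* = 220.5.
Tax on buyers shifts demand to Qd = 410.5 − 5(P + 11) = 355.5 - 5P.
355.5 - 5P = -83.5 + 8P gives seller price Ps = 439/13; buyers pay Pb = 439/13 + 11 = 582/13.
New quantity: Q = 410.5 − 5(582/13) = 4853/26.

Buyers pay 582/13, sellers receive 439/13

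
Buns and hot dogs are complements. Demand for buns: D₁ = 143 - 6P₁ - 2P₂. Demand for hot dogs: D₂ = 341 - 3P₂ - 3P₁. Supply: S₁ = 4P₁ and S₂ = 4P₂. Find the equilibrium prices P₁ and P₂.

Market 1: 143 - 6P₁ - 2P₂ = 4P₁ → 10P₁ + 2P₂ = 143.
Market 2: 7P₂ + 3P₁ = 341.
Eliminating P₂: 7×(1) − 2×(2) gives 64P₁ = 319, so P₁ = 4.984375.
Back-substitute into (2): P₂ = (341 − 3×4.984375) / 7 = 46.578125.

P₁ = 4.984375, P₂ = 46.578125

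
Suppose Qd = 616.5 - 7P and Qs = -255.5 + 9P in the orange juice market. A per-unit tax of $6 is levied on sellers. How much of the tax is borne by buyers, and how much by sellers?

Pre-tax equilibrium: P* = 54.5, Q* = 235.
Tax on sellers shifts supply to Qs = -255.5 + 9(P − 6) = -309.5 + 9P.
616.5 - 7P = -309.5 + 9P gives buyer price Pb = 57.875; sellers receive Ps = 57.875 − 6 = 51.875.
New quantity: Q = 616.5 − 7(57.875) = 211.375.
Buyer burden = 57.875 − 54.5 = 3.375; seller burden = 54.5 − 51.875 = 2.625.

Buyers bear $3.375, sellers bear $2.625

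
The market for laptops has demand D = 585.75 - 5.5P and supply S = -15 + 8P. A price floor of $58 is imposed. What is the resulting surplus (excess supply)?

Equilibrium price would be P* = 44.5, so the floor at 58 binds.
At P = 58: D = 266.75, S = 449.
Surplus = 449 − 266.75 = 182.25.

Surplus = 182.25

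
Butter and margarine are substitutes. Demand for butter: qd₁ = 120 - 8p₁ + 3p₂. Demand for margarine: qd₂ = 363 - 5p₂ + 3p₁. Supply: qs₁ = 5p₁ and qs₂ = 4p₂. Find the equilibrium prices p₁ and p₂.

p₁ = 241/12, p₂ = 1693/36

Market 1: 120 - 8p₁ + 3p₂ = 5p₁ → 13p₁ - 3p₂ = 120.
Market 2: 9p₂ - 3p₁ = 363.
Eliminating p₂: 9×(1) + 3×(2) gives 108p₁ = 2169, so p₁ = 241/12.
Back-substitute into (2): p₂ = (363 + 3×241/12) / 9 = 1693/36.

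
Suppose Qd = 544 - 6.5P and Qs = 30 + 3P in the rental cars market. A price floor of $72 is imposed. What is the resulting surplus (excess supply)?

Surplus = 170

Equilibrium price would be P* = 1028/19, so the floor at 72 binds.
At P = 72: Qd = 76, Qs = 246.
Surplus = 246 − 76 = 170.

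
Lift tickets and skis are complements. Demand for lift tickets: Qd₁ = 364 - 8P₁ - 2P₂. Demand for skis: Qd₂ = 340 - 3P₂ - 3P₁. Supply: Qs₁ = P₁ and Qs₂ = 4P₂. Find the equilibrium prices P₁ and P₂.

P₁ = 1868/57, P₂ = 656/19

Market 1: 364 - 8P₁ - 2P₂ = P₁ → 9P₁ + 2P₂ = 364.
Market 2: 7P₂ + 3P₁ = 340.
Eliminating P₂: 7×(1) − 2×(2) gives 57P₁ = 1868, so P₁ = 1868/57.
Back-substitute into (2): P₂ = (340 − 3×1868/57) / 7 = 656/19.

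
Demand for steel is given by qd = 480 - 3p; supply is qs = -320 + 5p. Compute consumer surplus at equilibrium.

Equilibrium: 480 - 3p = -320 + 5p gives p* = 100, q* = 180.
Demand choke price (qd = 0): p = 160.
CS = ½(160 − 100)(180) = 5400.

Consumer surplus = 5400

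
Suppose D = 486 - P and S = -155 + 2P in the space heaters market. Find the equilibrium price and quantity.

Set D = S: 486 - P = -155 + 2P.
641 = 3P, so P* = 641/3.
Q* = 486 − 1(641/3) = 817/3.

P* = 641/3, Q* = 817/3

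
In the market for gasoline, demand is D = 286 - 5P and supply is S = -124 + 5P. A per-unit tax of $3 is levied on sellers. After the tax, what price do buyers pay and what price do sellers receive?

Buyers pay $42.5, sellers receive $39.5

Pre-tax equilibrium: P* = 41, Q* = 81.
Tax on sellers shifts supply to S = -124 + 5(P − 3) = -139 + 5P.
286 - 5P = -139 + 5P gives buyer price Pb = 42.5; sellers receive Ps = 42.5 − 3 = 39.5.
New quantity: Q = 286 − 5(42.5) = 73.5.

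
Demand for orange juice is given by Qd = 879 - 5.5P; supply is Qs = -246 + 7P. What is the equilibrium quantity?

Set Qd = Qs: 879 - 5.5P = -246 + 7P.
1125 = 12.5P, so P* = 90.
Q* = 879 − 5.5(90) = 384.

Q* = 384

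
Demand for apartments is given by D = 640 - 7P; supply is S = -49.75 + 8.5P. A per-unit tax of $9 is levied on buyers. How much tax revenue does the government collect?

Pre-tax equilibrium: P* = 44.5, Q* = 328.5.
Tax on buyers shifts demand to D = 640 − 7(P + 9) = 577 - 7P.
577 - 7P = -49.75 + 8.5P gives seller price Ps = 2507/62; buyers pay Pb = 2507/62 + 9 = 3065/62.
New quantity: Q = 640 − 7(3065/62) = 18225/62.
Revenue = 9 × 18225/62 = 164025/62.

Tax revenue = 164025/62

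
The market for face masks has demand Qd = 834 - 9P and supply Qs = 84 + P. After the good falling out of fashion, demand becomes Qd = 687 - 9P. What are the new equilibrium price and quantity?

Original equilibrium: P* = 75, Q* = 159.
New equilibrium: 687 - 9P = 84 + P, so 603 = 10P and P' = 60.3; Q' = 687 − 9(60.3) = 144.3.

P' = 60.3, Q' = 144.3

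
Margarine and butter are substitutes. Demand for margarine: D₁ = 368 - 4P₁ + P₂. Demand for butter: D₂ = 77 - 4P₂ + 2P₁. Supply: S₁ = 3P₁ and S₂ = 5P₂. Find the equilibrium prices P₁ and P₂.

P₁ = 3389/61, P₂ = 1275/61

Market 1: 368 - 4P₁ + P₂ = 3P₁ → 7P₁ - P₂ = 368.
Market 2: 9P₂ - 2P₁ = 77.
Eliminating P₂: 9×(1) + 1×(2) gives 61P₁ = 3389, so P₁ = 3389/61.
Back-substitute into (2): P₂ = (77 + 2×3389/61) / 9 = 1275/61.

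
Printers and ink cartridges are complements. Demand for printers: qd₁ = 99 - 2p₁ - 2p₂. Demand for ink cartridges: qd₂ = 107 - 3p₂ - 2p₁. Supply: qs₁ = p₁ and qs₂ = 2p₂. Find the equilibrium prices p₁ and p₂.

Market 1: 99 - 2p₁ - 2p₂ = p₁ → 3p₁ + 2p₂ = 99.
Market 2: 5p₂ + 2p₁ = 107.
Eliminating p₂: 5×(1) − 2×(2) gives 11p₁ = 281, so p₁ = 281/11.
Back-substitute into (2): p₂ = (107 − 2×281/11) / 5 = 123/11.

p₁ = 281/11, p₂ = 123/11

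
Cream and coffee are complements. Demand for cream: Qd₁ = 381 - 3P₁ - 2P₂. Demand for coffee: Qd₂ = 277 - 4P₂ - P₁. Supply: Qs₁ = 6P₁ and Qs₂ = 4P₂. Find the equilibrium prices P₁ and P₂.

Market 1: 381 - 3P₁ - 2P₂ = 6P₁ → 9P₁ + 2P₂ = 381.
Market 2: 8P₂ + P₁ = 277.
Eliminating P₂: 8×(1) − 2×(2) gives 70P₁ = 2494, so P₁ = 1247/35.
Back-substitute into (2): P₂ = (277 − 1×1247/35) / 8 = 1056/35.

P₁ = 1247/35, P₂ = 1056/35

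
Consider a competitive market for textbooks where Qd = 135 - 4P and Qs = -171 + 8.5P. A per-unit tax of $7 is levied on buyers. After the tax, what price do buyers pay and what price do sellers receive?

Pre-tax equilibrium: P* = 24.48, Q* = 37.08.
Tax on buyers shifts demand to Qd = 135 − 4(P + 7) = 107 - 4P.
107 - 4P = -171 + 8.5P gives seller price Ps = 22.24; buyers pay Pb = 22.24 + 7 = 29.24.
New quantity: Q = 135 − 4(29.24) = 18.04.

Buyers pay $29.24, sellers receive $22.24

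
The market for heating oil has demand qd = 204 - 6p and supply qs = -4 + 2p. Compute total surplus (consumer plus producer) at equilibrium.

Equilibrium: 204 - 6p = -4 + 2p gives p* = 26, q* = 48.
Demand choke price: p = 34; supply starts at p = 2.
CS = ½(34 − 26)(48) = 192; PS = ½(26 − 2)(48) = 576.

Total surplus = 768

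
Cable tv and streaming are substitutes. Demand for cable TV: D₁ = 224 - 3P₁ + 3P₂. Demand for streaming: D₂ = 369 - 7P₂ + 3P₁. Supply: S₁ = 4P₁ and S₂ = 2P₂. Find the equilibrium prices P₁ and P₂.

P₁ = 347/6, P₂ = 1085/18

Market 1: 224 - 3P₁ + 3P₂ = 4P₁ → 7P₁ - 3P₂ = 224.
Market 2: 9P₂ - 3P₁ = 369.
Eliminating P₂: 9×(1) + 3×(2) gives 54P₁ = 3123, so P₁ = 347/6.
Back-substitute into (2): P₂ = (369 + 3×347/6) / 9 = 1085/18.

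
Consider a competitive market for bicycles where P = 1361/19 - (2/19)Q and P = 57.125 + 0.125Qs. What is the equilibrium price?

P* = 65

Set the two price expressions equal: 1361/19 - (2/19)Q = 57.125 + 0.125Q.
2205/152 = (35/152)Q, so Q* = 63.
P* = 1361/19 − (2/19)(63) = 65.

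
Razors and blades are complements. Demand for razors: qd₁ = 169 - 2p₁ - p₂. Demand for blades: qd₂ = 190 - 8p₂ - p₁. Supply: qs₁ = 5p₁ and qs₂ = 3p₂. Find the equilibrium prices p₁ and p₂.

Market 1: 169 - 2p₁ - p₂ = 5p₁ → 7p₁ + p₂ = 169.
Market 2: 11p₂ + p₁ = 190.
Eliminating p₂: 11×(1) − 1×(2) gives 76p₁ = 1669, so p₁ = 1669/76.
Back-substitute into (2): p₂ = (190 − 1×1669/76) / 11 = 1161/76.

p₁ = 1669/76, p₂ = 1161/76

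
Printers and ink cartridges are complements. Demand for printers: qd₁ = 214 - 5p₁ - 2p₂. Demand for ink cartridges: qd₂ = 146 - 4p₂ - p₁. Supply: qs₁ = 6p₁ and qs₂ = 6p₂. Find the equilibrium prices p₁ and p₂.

p₁ = 154/9, p₂ = 116/9

Market 1: 214 - 5p₁ - 2p₂ = 6p₁ → 11p₁ + 2p₂ = 214.
Market 2: 10p₂ + p₁ = 146.
Eliminating p₂: 10×(1) − 2×(2) gives 108p₁ = 1848, so p₁ = 154/9.
Back-substitute into (2): p₂ = (146 − 1×154/9) / 10 = 116/9.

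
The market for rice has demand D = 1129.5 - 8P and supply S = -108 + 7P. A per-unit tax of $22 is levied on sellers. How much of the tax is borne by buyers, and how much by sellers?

Buyers bear 154/15, sellers bear 176/15

Pre-tax equilibrium: P* = 82.5, Q* = 469.5.
Tax on sellers shifts supply to S = -108 + 7(P − 22) = -262 + 7P.
1129.5 - 8P = -262 + 7P gives buyer price Pb = 2783/30; sellers receive Ps = 2783/30 − 22 = 2123/30.
New quantity: Q = 1129.5 − 8(2783/30) = 11621/30.
Buyer burden = 2783/30 − 82.5 = 154/15; seller burden = 82.5 − 2123/30 = 176/15.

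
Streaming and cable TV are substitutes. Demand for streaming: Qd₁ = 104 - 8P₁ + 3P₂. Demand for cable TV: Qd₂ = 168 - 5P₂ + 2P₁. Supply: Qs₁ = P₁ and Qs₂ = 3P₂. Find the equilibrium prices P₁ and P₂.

Market 1: 104 - 8P₁ + 3P₂ = P₁ → 9P₁ - 3P₂ = 104.
Market 2: 8P₂ - 2P₁ = 168.
Eliminating P₂: 8×(1) + 3×(2) gives 66P₁ = 1336, so P₁ = 668/33.
Back-substitute into (2): P₂ = (168 + 2×668/33) / 8 = 860/33.

P₁ = 668/33, P₂ = 860/33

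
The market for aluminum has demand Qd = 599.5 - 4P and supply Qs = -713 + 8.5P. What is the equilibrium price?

P* = 105

Set Qd = Qs: 599.5 - 4P = -713 + 8.5P.
1312.5 = 12.5P, so P* = 105.
Q* = 599.5 − 4(105) = 179.5.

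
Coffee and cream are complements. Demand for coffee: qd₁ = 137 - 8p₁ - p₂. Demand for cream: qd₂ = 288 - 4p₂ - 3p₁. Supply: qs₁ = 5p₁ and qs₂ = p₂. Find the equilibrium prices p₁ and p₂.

Market 1: 137 - 8p₁ - p₂ = 5p₁ → 13p₁ + p₂ = 137.
Market 2: 5p₂ + 3p₁ = 288.
Eliminating p₂: 5×(1) − 1×(2) gives 62p₁ = 397, so p₁ = 397/62.
Back-substitute into (2): p₂ = (288 − 3×397/62) / 5 = 3333/62.

p₁ = 397/62, p₂ = 3333/62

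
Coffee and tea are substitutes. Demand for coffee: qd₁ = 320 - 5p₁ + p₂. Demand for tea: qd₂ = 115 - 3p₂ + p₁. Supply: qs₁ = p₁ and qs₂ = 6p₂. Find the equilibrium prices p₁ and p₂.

Market 1: 320 - 5p₁ + p₂ = p₁ → 6p₁ - p₂ = 320.
Market 2: 9p₂ - p₁ = 115.
Eliminating p₂: 9×(1) + 1×(2) gives 53p₁ = 2995, so p₁ = 2995/53.
Back-substitute into (2): p₂ = (115 + 1×2995/53) / 9 = 1010/53.

p₁ = 2995/53, p₂ = 1010/53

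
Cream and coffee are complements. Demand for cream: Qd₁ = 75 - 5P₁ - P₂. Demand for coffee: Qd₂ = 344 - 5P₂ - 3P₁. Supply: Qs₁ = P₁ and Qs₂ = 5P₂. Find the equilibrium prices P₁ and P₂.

Market 1: 75 - 5P₁ - P₂ = P₁ → 6P₁ + P₂ = 75.
Market 2: 10P₂ + 3P₁ = 344.
Eliminating P₂: 10×(1) − 1×(2) gives 57P₁ = 406, so P₁ = 406/57.
Back-substitute into (2): P₂ = (344 − 3×406/57) / 10 = 613/19.

P₁ = 406/57, P₂ = 613/19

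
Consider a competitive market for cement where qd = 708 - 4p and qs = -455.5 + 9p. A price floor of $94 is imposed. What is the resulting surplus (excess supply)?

Equilibrium price would be p* = 89.5, so the floor at 94 binds.
At p = 94: qd = 332, qs = 390.5.
Surplus = 390.5 − 332 = 58.5.

Surplus = 58.5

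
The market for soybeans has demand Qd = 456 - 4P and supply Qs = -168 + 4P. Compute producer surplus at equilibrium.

Producer surplus = 2592

Equilibrium: 456 - 4P = -168 + 4P gives P* = 78, Q* = 144.
Supply starts at P = 42 (where Qs = 0).
PS = ½(78 − 42)(144) = 2592.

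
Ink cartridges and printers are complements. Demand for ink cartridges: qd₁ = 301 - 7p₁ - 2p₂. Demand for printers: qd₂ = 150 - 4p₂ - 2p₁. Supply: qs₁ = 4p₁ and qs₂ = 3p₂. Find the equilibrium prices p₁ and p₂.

Market 1: 301 - 7p₁ - 2p₂ = 4p₁ → 11p₁ + 2p₂ = 301.
Market 2: 7p₂ + 2p₁ = 150.
Eliminating p₂: 7×(1) − 2×(2) gives 73p₁ = 1807, so p₁ = 1807/73.
Back-substitute into (2): p₂ = (150 − 2×1807/73) / 7 = 1048/73.

p₁ = 1807/73, p₂ = 1048/73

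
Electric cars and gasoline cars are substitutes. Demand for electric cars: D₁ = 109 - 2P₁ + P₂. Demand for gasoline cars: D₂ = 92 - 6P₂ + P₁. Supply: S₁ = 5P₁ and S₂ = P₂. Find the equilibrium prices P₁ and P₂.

P₁ = 17.8125, P₂ = 15.6875

Market 1: 109 - 2P₁ + P₂ = 5P₁ → 7P₁ - P₂ = 109.
Market 2: 7P₂ - P₁ = 92.
Eliminating P₂: 7×(1) + 1×(2) gives 48P₁ = 855, so P₁ = 17.8125.
Back-substitute into (2): P₂ = (92 + 1×17.8125) / 7 = 15.6875.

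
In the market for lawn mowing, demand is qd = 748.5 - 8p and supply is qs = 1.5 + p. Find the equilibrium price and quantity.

Set qd = qs: 748.5 - 8p = 1.5 + p.
747 = 9p, so p* = 83.
q* = 748.5 − 8(83) = 84.5.

p* = 83, q* = 84.5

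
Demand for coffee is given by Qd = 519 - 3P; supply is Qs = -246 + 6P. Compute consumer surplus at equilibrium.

Equilibrium: 519 - 3P = -246 + 6P gives P* = 85, Q* = 264.
Demand choke price (Qd = 0): P = 173.
CS = ½(173 − 85)(264) = 11616.

Consumer surplus = 11616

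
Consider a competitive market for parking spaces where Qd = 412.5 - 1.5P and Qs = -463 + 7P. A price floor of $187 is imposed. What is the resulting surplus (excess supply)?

Surplus = 714

Equilibrium price would be P* = 103, so the floor at 187 binds.
At P = 187: Qd = 132, Qs = 846.
Surplus = 846 − 132 = 714.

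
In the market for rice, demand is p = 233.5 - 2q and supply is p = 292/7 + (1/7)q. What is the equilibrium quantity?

q* = 89.5

Set the two price expressions equal: 233.5 - 2q = 292/7 + (1/7)q.
2685/14 = (15/7)q, so q* = 89.5.
p* = 233.5 − (2)(89.5) = 54.5.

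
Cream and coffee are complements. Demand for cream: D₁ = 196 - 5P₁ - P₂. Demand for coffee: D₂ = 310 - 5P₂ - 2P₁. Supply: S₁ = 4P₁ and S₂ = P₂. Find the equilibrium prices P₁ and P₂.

Market 1: 196 - 5P₁ - P₂ = 4P₁ → 9P₁ + P₂ = 196.
Market 2: 6P₂ + 2P₁ = 310.
Eliminating P₂: 6×(1) − 1×(2) gives 52P₁ = 866, so P₁ = 433/26.
Back-substitute into (2): P₂ = (310 − 2×433/26) / 6 = 1199/26.

P₁ = 433/26, P₂ = 1199/26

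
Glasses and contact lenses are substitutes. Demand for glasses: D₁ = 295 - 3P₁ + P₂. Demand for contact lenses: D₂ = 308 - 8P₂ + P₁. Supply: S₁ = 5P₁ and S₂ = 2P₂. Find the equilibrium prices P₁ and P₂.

P₁ = 3258/79, P₂ = 2759/79

Market 1: 295 - 3P₁ + P₂ = 5P₁ → 8P₁ - P₂ = 295.
Market 2: 10P₂ - P₁ = 308.
Eliminating P₂: 10×(1) + 1×(2) gives 79P₁ = 3258, so P₁ = 3258/79.
Back-substitute into (2): P₂ = (308 + 1×3258/79) / 10 = 2759/79.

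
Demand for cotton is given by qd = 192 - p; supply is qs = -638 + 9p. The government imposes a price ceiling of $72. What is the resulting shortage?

Equilibrium price would be p* = 83, so the ceiling at 72 binds.
At p = 72: qd = 192 − 1(72) = 120, qs = -638 + 9(72) = 10.
Shortage = 120 − 10 = 110.

Shortage = 110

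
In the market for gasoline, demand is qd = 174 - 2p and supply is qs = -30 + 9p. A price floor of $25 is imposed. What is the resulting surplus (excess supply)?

Surplus = 71

Equilibrium price would be p* = 204/11, so the floor at 25 binds.
At p = 25: qd = 124, qs = 195.
Surplus = 195 − 124 = 71.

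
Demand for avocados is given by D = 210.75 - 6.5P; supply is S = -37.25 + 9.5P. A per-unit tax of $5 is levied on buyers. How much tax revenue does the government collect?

Tax revenue = 453.515625

Pre-tax equilibrium: P* = 15.5, Q* = 110.
Tax on buyers shifts demand to D = 210.75 − 6.5(P + 5) = 178.25 - 6.5P.
178.25 - 6.5P = -37.25 + 9.5P gives seller price Ps = 13.46875; buyers pay Pb = 13.46875 + 5 = 18.46875.
New quantity: Q = 210.75 − 6.5(18.46875) = 90.703125.
Revenue = 5 × 90.703125 = 453.515625.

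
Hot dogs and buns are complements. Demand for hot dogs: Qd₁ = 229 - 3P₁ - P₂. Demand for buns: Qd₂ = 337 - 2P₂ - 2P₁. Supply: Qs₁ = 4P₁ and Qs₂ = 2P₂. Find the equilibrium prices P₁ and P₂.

P₁ = 579/26, P₂ = 1901/26

Market 1: 229 - 3P₁ - P₂ = 4P₁ → 7P₁ + P₂ = 229.
Market 2: 4P₂ + 2P₁ = 337.
Eliminating P₂: 4×(1) − 1×(2) gives 26P₁ = 579, so P₁ = 579/26.
Back-substitute into (2): P₂ = (337 − 2×579/26) / 4 = 1901/26.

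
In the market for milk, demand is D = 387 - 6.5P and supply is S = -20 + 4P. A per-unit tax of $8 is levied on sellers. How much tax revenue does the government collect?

Tax revenue = 19360/21

Pre-tax equilibrium: P* = 814/21, Q* = 2836/21.
Tax on sellers shifts supply to S = -20 + 4(P − 8) = -52 + 4P.
387 - 6.5P = -52 + 4P gives buyer price Pb = 878/21; sellers receive Ps = 878/21 − 8 = 710/21.
New quantity: Q = 387 − 6.5(878/21) = 2420/21.
Revenue = 8 × 2420/21 = 19360/21.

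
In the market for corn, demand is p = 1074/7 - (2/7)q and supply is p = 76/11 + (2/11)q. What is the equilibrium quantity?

Set the two price expressions equal: 1074/7 - (2/7)q = 76/11 + (2/11)q.
11282/77 = (36/77)q, so q* = 5641/18.
p* = 1074/7 − (2/7)(5641/18) = 575/9.

q* = 5641/18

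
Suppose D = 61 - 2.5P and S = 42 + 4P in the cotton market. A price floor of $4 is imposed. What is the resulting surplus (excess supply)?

Surplus = 7

Equilibrium price would be P* = 38/13, so the floor at 4 binds.
At P = 4: D = 51, S = 58.
Surplus = 58 − 51 = 7.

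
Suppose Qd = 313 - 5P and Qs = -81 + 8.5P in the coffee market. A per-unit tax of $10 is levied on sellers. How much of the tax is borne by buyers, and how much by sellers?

Pre-tax equilibrium: P* = 788/27, Q* = 4511/27.
Tax on sellers shifts supply to Qs = -81 + 8.5(P − 10) = -166 + 8.5P.
313 - 5P = -166 + 8.5P gives buyer price Pb = 958/27; sellers receive Ps = 958/27 − 10 = 688/27.
New quantity: Q = 313 − 5(958/27) = 3661/27.
Buyer burden = 958/27 − 788/27 = 170/27; seller burden = 788/27 − 688/27 = 100/27.

Buyers bear 170/27, sellers bear 100/27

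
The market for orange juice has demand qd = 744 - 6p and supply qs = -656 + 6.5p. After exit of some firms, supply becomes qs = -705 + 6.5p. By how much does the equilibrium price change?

Δp = 3.92

Original equilibrium: p* = 112, q* = 72.
New equilibrium: 744 - 6p = -705 + 6.5p, so 1449 = 12.5p and p' = 115.92; q' = 744 − 6(115.92) = 48.48.
Change in price: 115.92 − 112 = 3.92.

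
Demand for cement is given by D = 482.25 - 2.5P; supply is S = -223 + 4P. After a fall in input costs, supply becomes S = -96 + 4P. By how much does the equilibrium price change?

ΔP = -254/13

Original equilibrium: P* = 108.5, Q* = 211.
New equilibrium: 482.25 - 2.5P = -96 + 4P, so 578.25 = 6.5P and P' = 2313/26; Q' = 482.25 − 2.5(2313/26) = 3378/13.
Change in price: 2313/26 − 108.5 = -254/13.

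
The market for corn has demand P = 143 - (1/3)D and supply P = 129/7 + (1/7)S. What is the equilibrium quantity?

Q* = 261.6

Set the two price expressions equal: 143 - (1/3)Q = 129/7 + (1/7)Q.
872/7 = (10/21)Q, so Q* = 261.6.
P* = 143 − (1/3)(261.6) = 55.8.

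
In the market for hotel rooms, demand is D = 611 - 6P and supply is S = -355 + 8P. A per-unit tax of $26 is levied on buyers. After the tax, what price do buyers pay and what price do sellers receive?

Buyers pay 587/7, sellers receive 405/7

Pre-tax equilibrium: P* = 69, Q* = 197.
Tax on buyers shifts demand to D = 611 − 6(P + 26) = 455 - 6P.
455 - 6P = -355 + 8P gives seller price Ps = 405/7; buyers pay Pb = 405/7 + 26 = 587/7.
New quantity: Q = 611 − 6(587/7) = 755/7.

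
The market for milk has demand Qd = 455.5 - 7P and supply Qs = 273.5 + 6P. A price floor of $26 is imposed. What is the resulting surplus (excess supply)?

Equilibrium price would be P* = 14, so the floor at 26 binds.
At P = 26: Qd = 273.5, Qs = 429.5.
Surplus = 429.5 − 273.5 = 156.

Surplus = 156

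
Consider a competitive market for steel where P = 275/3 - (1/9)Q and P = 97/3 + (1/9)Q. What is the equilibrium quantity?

Set the two price expressions equal: 275/3 - (1/9)Q = 97/3 + (1/9)Q.
178/3 = (2/9)Q, so Q* = 267.
P* = 275/3 − (1/9)(267) = 62.

Q* = 267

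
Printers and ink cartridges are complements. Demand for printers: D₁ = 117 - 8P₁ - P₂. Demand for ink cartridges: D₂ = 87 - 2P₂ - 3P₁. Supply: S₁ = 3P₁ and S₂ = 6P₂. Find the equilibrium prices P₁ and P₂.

Market 1: 117 - 8P₁ - P₂ = 3P₁ → 11P₁ + P₂ = 117.
Market 2: 8P₂ + 3P₁ = 87.
Eliminating P₂: 8×(1) − 1×(2) gives 85P₁ = 849, so P₁ = 849/85.
Back-substitute into (2): P₂ = (87 − 3×849/85) / 8 = 606/85.

P₁ = 849/85, P₂ = 606/85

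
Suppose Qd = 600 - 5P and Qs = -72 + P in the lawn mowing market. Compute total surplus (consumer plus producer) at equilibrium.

Total surplus = 960

Equilibrium: 600 - 5P = -72 + P gives P* = 112, Q* = 40.
Demand choke price: P = 120; supply starts at P = 72.
CS = ½(120 − 112)(40) = 160; PS = ½(112 − 72)(40) = 800.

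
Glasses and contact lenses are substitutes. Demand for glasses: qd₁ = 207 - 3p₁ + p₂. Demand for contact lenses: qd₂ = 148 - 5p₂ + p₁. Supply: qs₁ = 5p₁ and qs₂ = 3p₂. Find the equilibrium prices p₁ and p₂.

p₁ = 1804/63, p₂ = 1391/63

Market 1: 207 - 3p₁ + p₂ = 5p₁ → 8p₁ - p₂ = 207.
Market 2: 8p₂ - p₁ = 148.
Eliminating p₂: 8×(1) + 1×(2) gives 63p₁ = 1804, so p₁ = 1804/63.
Back-substitute into (2): p₂ = (148 + 1×1804/63) / 8 = 1391/63.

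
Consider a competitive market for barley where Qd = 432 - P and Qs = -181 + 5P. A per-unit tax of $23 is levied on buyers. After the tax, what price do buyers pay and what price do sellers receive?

Pre-tax equilibrium: P* = 613/6, Q* = 1979/6.
Tax on buyers shifts demand to Qd = 432 − 1(P + 23) = 409 - P.
409 - P = -181 + 5P gives seller price Ps = 295/3; buyers pay Pb = 295/3 + 23 = 364/3.
New quantity: Q = 432 − 1(364/3) = 932/3.

Buyers pay 364/3, sellers receive 295/3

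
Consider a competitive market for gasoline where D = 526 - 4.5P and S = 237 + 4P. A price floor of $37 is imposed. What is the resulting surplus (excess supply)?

Equilibrium price would be P* = 34, so the floor at 37 binds.
At P = 37: D = 359.5, S = 385.
Surplus = 385 − 359.5 = 25.5.

Surplus = 25.5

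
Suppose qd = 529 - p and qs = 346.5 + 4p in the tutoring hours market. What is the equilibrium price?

Set qd = qs: 529 - p = 346.5 + 4p.
182.5 = 5p, so p* = 36.5.
q* = 529 − 1(36.5) = 492.5.

p* = 36.5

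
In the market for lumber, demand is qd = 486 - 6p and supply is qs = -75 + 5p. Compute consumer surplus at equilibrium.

Equilibrium: 486 - 6p = -75 + 5p gives p* = 51, q* = 180.
Demand choke price (qd = 0): p = 81.
CS = ½(81 − 51)(180) = 2700.

Consumer surplus = 2700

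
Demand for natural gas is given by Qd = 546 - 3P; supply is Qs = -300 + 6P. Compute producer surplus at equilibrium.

Producer surplus = 5808

Equilibrium: 546 - 3P = -300 + 6P gives P* = 94, Q* = 264.
Supply starts at P = 50 (where Qs = 0).
PS = ½(94 − 50)(264) = 5808.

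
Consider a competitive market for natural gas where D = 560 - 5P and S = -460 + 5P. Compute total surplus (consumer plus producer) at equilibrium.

Equilibrium: 560 - 5P = -460 + 5P gives P* = 102, Q* = 50.
Demand choke price: P = 112; supply starts at P = 92.
CS = ½(112 − 102)(50) = 250; PS = ½(102 − 92)(50) = 250.

Total surplus = 500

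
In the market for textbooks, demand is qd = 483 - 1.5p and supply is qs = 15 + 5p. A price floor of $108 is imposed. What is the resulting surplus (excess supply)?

Surplus = 234

Equilibrium price would be p* = 72, so the floor at 108 binds.
At p = 108: qd = 321, qs = 555.
Surplus = 555 − 321 = 234.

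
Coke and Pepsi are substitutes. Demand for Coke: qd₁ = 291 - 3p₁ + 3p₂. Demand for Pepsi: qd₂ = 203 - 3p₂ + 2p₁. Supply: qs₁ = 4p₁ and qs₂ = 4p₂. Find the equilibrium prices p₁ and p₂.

Market 1: 291 - 3p₁ + 3p₂ = 4p₁ → 7p₁ - 3p₂ = 291.
Market 2: 7p₂ - 2p₁ = 203.
Eliminating p₂: 7×(1) + 3×(2) gives 43p₁ = 2646, so p₁ = 2646/43.
Back-substitute into (2): p₂ = (203 + 2×2646/43) / 7 = 2003/43.

p₁ = 2646/43, p₂ = 2003/43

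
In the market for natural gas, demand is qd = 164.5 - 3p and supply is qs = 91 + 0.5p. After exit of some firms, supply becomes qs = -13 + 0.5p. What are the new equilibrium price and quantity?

Original equilibrium: p* = 21, q* = 101.5.
New equilibrium: 164.5 - 3p = -13 + 0.5p, so 177.5 = 3.5p and p' = 355/7; q' = 164.5 − 3(355/7) = 173/14.

p' = 355/7, q' = 173/14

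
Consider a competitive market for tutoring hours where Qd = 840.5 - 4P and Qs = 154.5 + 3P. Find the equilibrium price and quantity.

Set Qd = Qs: 840.5 - 4P = 154.5 + 3P.
686 = 7P, so P* = 98.
Q* = 840.5 − 4(98) = 448.5.

P* = 98, Q* = 448.5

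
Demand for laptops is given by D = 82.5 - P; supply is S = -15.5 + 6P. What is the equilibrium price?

Set D = S: 82.5 - P = -15.5 + 6P.
98 = 7P, so P* = 14.
Q* = 82.5 − 1(14) = 68.5.

P* = 14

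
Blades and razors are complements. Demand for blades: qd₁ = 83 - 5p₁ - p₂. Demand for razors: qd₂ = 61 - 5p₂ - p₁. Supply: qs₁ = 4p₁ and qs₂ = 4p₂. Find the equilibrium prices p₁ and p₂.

p₁ = 8.575, p₂ = 5.825

Market 1: 83 - 5p₁ - p₂ = 4p₁ → 9p₁ + p₂ = 83.
Market 2: 9p₂ + p₁ = 61.
Eliminating p₂: 9×(1) − 1×(2) gives 80p₁ = 686, so p₁ = 8.575.
Back-substitute into (2): p₂ = (61 − 1×8.575) / 9 = 5.825.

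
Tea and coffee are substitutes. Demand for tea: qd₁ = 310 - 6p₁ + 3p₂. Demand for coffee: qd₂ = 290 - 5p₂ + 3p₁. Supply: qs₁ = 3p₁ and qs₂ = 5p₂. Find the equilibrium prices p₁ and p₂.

p₁ = 3970/81, p₂ = 1180/27

Market 1: 310 - 6p₁ + 3p₂ = 3p₁ → 9p₁ - 3p₂ = 310.
Market 2: 10p₂ - 3p₁ = 290.
Eliminating p₂: 10×(1) + 3×(2) gives 81p₁ = 3970, so p₁ = 3970/81.
Back-substitute into (2): p₂ = (290 + 3×3970/81) / 10 = 1180/27.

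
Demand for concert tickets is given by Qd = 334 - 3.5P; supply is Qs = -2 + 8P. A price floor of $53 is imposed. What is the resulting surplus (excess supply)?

Surplus = 273.5

Equilibrium price would be P* = 672/23, so the floor at 53 binds.
At P = 53: Qd = 148.5, Qs = 422.
Surplus = 422 − 148.5 = 273.5.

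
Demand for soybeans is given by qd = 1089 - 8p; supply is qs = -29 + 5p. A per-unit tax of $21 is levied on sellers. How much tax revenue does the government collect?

Tax revenue = 91833/13

Pre-tax equilibrium: p* = 86, q* = 401.
Tax on sellers shifts supply to qs = -29 + 5(p − 21) = -134 + 5p.
1089 - 8p = -134 + 5p gives buyer price pb = 1223/13; sellers receive ps = 1223/13 − 21 = 950/13.
New quantity: q = 1089 − 8(1223/13) = 4373/13.
Revenue = 21 × 4373/13 = 91833/13.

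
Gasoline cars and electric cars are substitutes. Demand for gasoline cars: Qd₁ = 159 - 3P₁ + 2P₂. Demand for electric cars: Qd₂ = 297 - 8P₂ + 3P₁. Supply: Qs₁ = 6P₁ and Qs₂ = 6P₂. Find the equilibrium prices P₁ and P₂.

P₁ = 23.5, P₂ = 26.25

Market 1: 159 - 3P₁ + 2P₂ = 6P₁ → 9P₁ - 2P₂ = 159.
Market 2: 14P₂ - 3P₁ = 297.
Eliminating P₂: 14×(1) + 2×(2) gives 120P₁ = 2820, so P₁ = 23.5.
Back-substitute into (2): P₂ = (297 + 3×23.5) / 14 = 26.25.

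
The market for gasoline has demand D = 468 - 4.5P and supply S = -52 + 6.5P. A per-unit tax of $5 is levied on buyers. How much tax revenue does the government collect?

Tax revenue = 53235/44

Pre-tax equilibrium: P* = 520/11, Q* = 2808/11.
Tax on buyers shifts demand to D = 468 − 4.5(P + 5) = 445.5 - 4.5P.
445.5 - 4.5P = -52 + 6.5P gives seller price Ps = 995/22; buyers pay Pb = 995/22 + 5 = 1105/22.
New quantity: Q = 468 − 4.5(1105/22) = 10647/44.
Revenue = 5 × 10647/44 = 53235/44.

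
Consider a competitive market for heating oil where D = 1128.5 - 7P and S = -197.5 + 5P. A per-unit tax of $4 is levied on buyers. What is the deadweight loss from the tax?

Pre-tax equilibrium: P* = 110.5, Q* = 355.
Tax on buyers shifts demand to D = 1128.5 − 7(P + 4) = 1100.5 - 7P.
1100.5 - 7P = -197.5 + 5P gives seller price Ps = 649/6; buyers pay Pb = 649/6 + 4 = 673/6.
New quantity: Q = 1128.5 − 7(673/6) = 1030/3.
DWL = ½ × 4 × (355 − 1030/3) = 70/3.

Deadweight loss = 70/3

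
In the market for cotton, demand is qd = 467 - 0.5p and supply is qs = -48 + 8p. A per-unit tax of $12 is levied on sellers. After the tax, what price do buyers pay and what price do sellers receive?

Buyers pay 1222/17, sellers receive 1018/17

Pre-tax equilibrium: p* = 1030/17, q* = 7424/17.
Tax on sellers shifts supply to qs = -48 + 8(p − 12) = -144 + 8p.
467 - 0.5p = -144 + 8p gives buyer price pb = 1222/17; sellers receive ps = 1222/17 − 12 = 1018/17.
New quantity: q = 467 − 0.5(1222/17) = 7328/17.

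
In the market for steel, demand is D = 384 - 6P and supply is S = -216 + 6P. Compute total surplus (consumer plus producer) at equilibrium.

Equilibrium: 384 - 6P = -216 + 6P gives P* = 50, Q* = 84.
Demand choke price: P = 64; supply starts at P = 36.
CS = ½(64 − 50)(84) = 588; PS = ½(50 − 36)(84) = 588.

Total surplus = 1176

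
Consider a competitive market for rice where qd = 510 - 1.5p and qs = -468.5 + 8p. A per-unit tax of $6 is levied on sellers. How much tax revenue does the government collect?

Pre-tax equilibrium: p* = 103, q* = 355.5.
Tax on sellers shifts supply to qs = -468.5 + 8(p − 6) = -516.5 + 8p.
510 - 1.5p = -516.5 + 8p gives buyer price pb = 2053/19; sellers receive ps = 2053/19 − 6 = 1939/19.
New quantity: q = 510 − 1.5(2053/19) = 13221/38.
Revenue = 6 × 13221/38 = 39663/19.

Tax revenue = 39663/19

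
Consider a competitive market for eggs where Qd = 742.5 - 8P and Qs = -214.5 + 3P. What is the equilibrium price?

Set Qd = Qs: 742.5 - 8P = -214.5 + 3P.
957 = 11P, so P* = 87.
Q* = 742.5 − 8(87) = 46.5.

P* = 87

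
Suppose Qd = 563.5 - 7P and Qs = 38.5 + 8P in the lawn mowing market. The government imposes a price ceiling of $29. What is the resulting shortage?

Shortage = 90

Equilibrium price would be P* = 35, so the ceiling at 29 binds.
At P = 29: Qd = 563.5 − 7(29) = 360.5, Qs = 38.5 + 8(29) = 270.5.
Shortage = 360.5 − 270.5 = 90.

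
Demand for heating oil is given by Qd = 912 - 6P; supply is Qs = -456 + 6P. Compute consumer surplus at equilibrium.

Consumer surplus = 4332

Equilibrium: 912 - 6P = -456 + 6P gives P* = 114, Q* = 228.
Demand choke price (Qd = 0): P = 152.
CS = ½(152 − 114)(228) = 4332.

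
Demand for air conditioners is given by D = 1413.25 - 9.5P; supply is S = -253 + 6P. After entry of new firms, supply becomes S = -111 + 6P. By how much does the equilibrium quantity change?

Original equilibrium: P* = 107.5, Q* = 392.
New equilibrium: 1413.25 - 9.5P = -111 + 6P, so 1524.25 = 15.5P and P' = 6097/62; Q' = 1413.25 − 9.5(6097/62) = 14850/31.
Change in quantity: 14850/31 − 392 = 2698/31.

ΔQ = 2698/31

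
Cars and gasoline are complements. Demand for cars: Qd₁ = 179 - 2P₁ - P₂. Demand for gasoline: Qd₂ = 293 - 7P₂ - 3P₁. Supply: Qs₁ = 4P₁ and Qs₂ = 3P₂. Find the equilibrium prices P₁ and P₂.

Market 1: 179 - 2P₁ - P₂ = 4P₁ → 6P₁ + P₂ = 179.
Market 2: 10P₂ + 3P₁ = 293.
Eliminating P₂: 10×(1) − 1×(2) gives 57P₁ = 1497, so P₁ = 499/19.
Back-substitute into (2): P₂ = (293 − 3×499/19) / 10 = 407/19.

P₁ = 499/19, P₂ = 407/19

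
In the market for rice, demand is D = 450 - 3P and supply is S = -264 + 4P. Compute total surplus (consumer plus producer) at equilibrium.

Equilibrium: 450 - 3P = -264 + 4P gives P* = 102, Q* = 144.
Demand choke price: P = 150; supply starts at P = 66.
CS = ½(150 − 102)(144) = 3456; PS = ½(102 − 66)(144) = 2592.

Total surplus = 6048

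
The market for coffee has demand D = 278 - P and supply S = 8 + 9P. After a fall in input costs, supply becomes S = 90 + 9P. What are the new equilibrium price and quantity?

P' = 18.8, Q' = 259.2

Original equilibrium: P* = 27, Q* = 251.
New equilibrium: 278 - P = 90 + 9P, so 188 = 10P and P' = 18.8; Q' = 278 − 1(18.8) = 259.2.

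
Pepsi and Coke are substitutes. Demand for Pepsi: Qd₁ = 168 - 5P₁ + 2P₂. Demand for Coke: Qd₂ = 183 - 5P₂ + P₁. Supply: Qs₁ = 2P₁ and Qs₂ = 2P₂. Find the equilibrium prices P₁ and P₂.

Market 1: 168 - 5P₁ + 2P₂ = 2P₁ → 7P₁ - 2P₂ = 168.
Market 2: 7P₂ - P₁ = 183.
Eliminating P₂: 7×(1) + 2×(2) gives 47P₁ = 1542, so P₁ = 1542/47.
Back-substitute into (2): P₂ = (183 + 1×1542/47) / 7 = 1449/47.

P₁ = 1542/47, P₂ = 1449/47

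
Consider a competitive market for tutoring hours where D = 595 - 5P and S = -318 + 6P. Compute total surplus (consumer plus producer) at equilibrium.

Total surplus = 5940

Equilibrium: 595 - 5P = -318 + 6P gives P* = 83, Q* = 180.
Demand choke price: P = 119; supply starts at P = 53.
CS = ½(119 − 83)(180) = 3240; PS = ½(83 − 53)(180) = 2700.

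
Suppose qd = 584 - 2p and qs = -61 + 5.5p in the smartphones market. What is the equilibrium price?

p* = 86

Set qd = qs: 584 - 2p = -61 + 5.5p.
645 = 7.5p, so p* = 86.
q* = 584 − 2(86) = 412.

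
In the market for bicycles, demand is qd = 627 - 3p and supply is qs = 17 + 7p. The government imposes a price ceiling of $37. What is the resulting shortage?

Shortage = 240

Equilibrium price would be p* = 61, so the ceiling at 37 binds.
At p = 37: qd = 627 − 3(37) = 516, qs = 17 + 7(37) = 276.
Shortage = 516 − 276 = 240.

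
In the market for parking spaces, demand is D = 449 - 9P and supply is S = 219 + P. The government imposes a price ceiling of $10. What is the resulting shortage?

Shortage = 130

Equilibrium price would be P* = 23, so the ceiling at 10 binds.
At P = 10: D = 449 − 9(10) = 359, S = 219 + 1(10) = 229.
Shortage = 359 − 229 = 130.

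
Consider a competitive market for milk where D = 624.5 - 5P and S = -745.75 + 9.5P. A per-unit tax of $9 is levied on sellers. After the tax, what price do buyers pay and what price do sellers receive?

Buyers pay 5823/58, sellers receive 5301/58

Pre-tax equilibrium: P* = 94.5, Q* = 152.
Tax on sellers shifts supply to S = -745.75 + 9.5(P − 9) = -831.25 + 9.5P.
624.5 - 5P = -831.25 + 9.5P gives buyer price Pb = 5823/58; sellers receive Ps = 5823/58 − 9 = 5301/58.
New quantity: Q = 624.5 − 5(5823/58) = 3553/29.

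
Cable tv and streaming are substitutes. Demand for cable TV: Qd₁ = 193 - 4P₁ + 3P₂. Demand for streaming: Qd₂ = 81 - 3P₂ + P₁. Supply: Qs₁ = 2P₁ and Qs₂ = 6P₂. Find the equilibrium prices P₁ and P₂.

P₁ = 660/17, P₂ = 679/51

Market 1: 193 - 4P₁ + 3P₂ = 2P₁ → 6P₁ - 3P₂ = 193.
Market 2: 9P₂ - P₁ = 81.
Eliminating P₂: 9×(1) + 3×(2) gives 51P₁ = 1980, so P₁ = 660/17.
Back-substitute into (2): P₂ = (81 + 1×660/17) / 9 = 679/51.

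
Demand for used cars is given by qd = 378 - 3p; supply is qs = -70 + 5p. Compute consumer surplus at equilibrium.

Equilibrium: 378 - 3p = -70 + 5p gives p* = 56, q* = 210.
Demand choke price (qd = 0): p = 126.
CS = ½(126 − 56)(210) = 7350.

Consumer surplus = 7350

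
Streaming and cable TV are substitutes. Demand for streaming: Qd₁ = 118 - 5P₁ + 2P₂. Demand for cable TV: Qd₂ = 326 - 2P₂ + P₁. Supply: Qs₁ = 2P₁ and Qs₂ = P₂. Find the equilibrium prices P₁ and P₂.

P₁ = 1006/19, P₂ = 2400/19

Market 1: 118 - 5P₁ + 2P₂ = 2P₁ → 7P₁ - 2P₂ = 118.
Market 2: 3P₂ - P₁ = 326.
Eliminating P₂: 3×(1) + 2×(2) gives 19P₁ = 1006, so P₁ = 1006/19.
Back-substitute into (2): P₂ = (326 + 1×1006/19) / 3 = 2400/19.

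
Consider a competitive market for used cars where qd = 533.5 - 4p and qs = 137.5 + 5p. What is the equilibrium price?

Set qd = qs: 533.5 - 4p = 137.5 + 5p.
396 = 9p, so p* = 44.
q* = 533.5 − 4(44) = 357.5.

p* = 44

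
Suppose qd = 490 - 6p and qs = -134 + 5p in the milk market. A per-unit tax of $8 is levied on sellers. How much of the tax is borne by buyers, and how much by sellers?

Pre-tax equilibrium: p* = 624/11, q* = 1646/11.
Tax on sellers shifts supply to qs = -134 + 5(p − 8) = -174 + 5p.
490 - 6p = -174 + 5p gives buyer price pb = 664/11; sellers receive ps = 664/11 − 8 = 576/11.
New quantity: q = 490 − 6(664/11) = 1406/11.
Buyer burden = 664/11 − 624/11 = 40/11; seller burden = 624/11 − 576/11 = 48/11.

Buyers bear 40/11, sellers bear 48/11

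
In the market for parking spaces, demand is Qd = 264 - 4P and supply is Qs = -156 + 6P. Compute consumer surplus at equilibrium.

Consumer surplus = 1152

Equilibrium: 264 - 4P = -156 + 6P gives P* = 42, Q* = 96.
Demand choke price (Qd = 0): P = 66.
CS = ½(66 − 42)(96) = 1152.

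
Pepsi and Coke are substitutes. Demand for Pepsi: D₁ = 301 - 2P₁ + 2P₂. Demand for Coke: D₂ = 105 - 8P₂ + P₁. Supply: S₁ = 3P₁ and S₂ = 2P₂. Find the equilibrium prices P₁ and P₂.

Market 1: 301 - 2P₁ + 2P₂ = 3P₁ → 5P₁ - 2P₂ = 301.
Market 2: 10P₂ - P₁ = 105.
Eliminating P₂: 10×(1) + 2×(2) gives 48P₁ = 3220, so P₁ = 805/12.
Back-substitute into (2): P₂ = (105 + 1×805/12) / 10 = 413/24.

P₁ = 805/12, P₂ = 413/24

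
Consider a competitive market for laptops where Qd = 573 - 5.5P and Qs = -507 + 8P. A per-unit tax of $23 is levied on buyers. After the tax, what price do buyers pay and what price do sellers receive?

Buyers pay 2528/27, sellers receive 1907/27

Pre-tax equilibrium: P* = 80, Q* = 133.
Tax on buyers shifts demand to Qd = 573 − 5.5(P + 23) = 446.5 - 5.5P.
446.5 - 5.5P = -507 + 8P gives seller price Ps = 1907/27; buyers pay Pb = 1907/27 + 23 = 2528/27.
New quantity: Q = 573 − 5.5(2528/27) = 1567/27.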